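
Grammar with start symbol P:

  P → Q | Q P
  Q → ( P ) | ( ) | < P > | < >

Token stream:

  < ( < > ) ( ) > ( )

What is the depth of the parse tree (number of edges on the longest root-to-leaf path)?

6

[P [Q < [P [Q ( [P [Q < >]] )] [P [Q ( )]]] >] [P [Q ( )]]]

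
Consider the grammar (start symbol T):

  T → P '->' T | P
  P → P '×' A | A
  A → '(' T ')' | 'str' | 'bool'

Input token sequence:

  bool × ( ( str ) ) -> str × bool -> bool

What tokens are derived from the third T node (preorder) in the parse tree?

[T [P [P [A bool]] × [A ( [T [P [A ( [T [P [A str]]] )]]] )]] -> [T [P [P [A str]] × [A bool]] -> [T [P [A bool]]]]]

str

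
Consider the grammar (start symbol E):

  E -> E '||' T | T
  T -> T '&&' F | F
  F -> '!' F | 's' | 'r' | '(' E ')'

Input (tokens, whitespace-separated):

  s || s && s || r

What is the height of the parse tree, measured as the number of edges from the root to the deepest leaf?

5

[E [E [E [T [F s]]] || [T [T [F s]] && [F s]]] || [T [F r]]]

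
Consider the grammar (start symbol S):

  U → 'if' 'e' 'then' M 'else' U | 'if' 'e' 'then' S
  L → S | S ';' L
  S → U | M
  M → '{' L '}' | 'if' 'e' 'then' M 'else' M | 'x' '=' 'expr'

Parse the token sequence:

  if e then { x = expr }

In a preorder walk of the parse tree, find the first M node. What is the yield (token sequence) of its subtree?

[S [U if e then [S [M { [L [S [M x = expr]]] }]]]]

{ x = expr }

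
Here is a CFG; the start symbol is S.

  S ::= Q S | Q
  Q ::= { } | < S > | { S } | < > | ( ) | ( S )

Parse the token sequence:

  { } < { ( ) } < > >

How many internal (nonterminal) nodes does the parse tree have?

10

[S [Q { }] [S [Q < [S [Q { [S [Q ( )]] }] [S [Q < >]]] >]]]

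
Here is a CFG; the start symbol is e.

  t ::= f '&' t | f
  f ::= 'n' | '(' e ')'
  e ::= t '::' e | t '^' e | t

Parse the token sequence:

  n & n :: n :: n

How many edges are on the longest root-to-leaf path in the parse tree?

[e [t [f n] & [t [f n]]] :: [e [t [f n]] :: [e [t [f n]]]]]

5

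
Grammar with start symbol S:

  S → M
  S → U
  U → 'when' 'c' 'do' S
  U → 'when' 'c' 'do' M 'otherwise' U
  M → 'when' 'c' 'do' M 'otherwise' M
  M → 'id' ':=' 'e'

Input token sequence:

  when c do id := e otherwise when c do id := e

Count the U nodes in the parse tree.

[S [U when c do [M id := e] otherwise [U when c do [S [M id := e]]]]]

2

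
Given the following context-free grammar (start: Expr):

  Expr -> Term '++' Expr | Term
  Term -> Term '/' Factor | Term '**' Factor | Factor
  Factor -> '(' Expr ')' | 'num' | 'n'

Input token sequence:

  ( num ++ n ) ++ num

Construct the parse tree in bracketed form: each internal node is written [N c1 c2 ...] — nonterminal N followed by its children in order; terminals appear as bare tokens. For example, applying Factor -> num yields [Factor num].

[Expr [Term [Factor ( [Expr [Term [Factor num]] ++ [Expr [Term [Factor n]]]] )]] ++ [Expr [Term [Factor num]]]]

Expr
Term ++ Expr
Factor ++ Expr
( Expr ) ++ Expr
( Term ++ Expr ) ++ Expr
( Factor ++ Expr ) ++ Expr
( num ++ Expr ) ++ Expr
( num ++ Term ) ++ Expr
( num ++ Factor ) ++ Expr
( num ++ n ) ++ Expr
( num ++ n ) ++ Term
( num ++ n ) ++ Factor
( num ++ n ) ++ num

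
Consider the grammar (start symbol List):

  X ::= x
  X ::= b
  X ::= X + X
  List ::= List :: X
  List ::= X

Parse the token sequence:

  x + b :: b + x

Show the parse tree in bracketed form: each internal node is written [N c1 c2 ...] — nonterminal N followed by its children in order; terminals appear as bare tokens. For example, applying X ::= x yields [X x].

[List [List [X [X x] + [X b]]] :: [X [X b] + [X x]]]

List
List :: X
X :: X
X + X :: X
x + X :: X
x + b :: X
x + b :: X + X
x + b :: b + X
x + b :: b + x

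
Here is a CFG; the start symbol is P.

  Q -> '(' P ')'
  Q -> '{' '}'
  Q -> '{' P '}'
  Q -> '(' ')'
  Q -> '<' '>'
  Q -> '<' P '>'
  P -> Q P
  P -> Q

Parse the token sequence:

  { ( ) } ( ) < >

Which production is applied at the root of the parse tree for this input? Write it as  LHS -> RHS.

[P [Q { [P [Q ( )]] }] [P [Q ( )] [P [Q < >]]]]

P -> Q P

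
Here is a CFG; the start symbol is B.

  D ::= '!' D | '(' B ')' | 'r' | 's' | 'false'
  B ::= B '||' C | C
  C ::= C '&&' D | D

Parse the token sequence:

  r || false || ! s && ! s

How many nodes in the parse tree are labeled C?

4

[B [B [B [C [D r]]] || [C [D false]]] || [C [C [D ! [D s]]] && [D ! [D s]]]]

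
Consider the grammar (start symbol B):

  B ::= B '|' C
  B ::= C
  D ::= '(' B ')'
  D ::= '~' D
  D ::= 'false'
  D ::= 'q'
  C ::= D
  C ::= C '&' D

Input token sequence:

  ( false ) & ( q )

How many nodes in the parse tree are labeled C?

4

[B [C [C [D ( [B [C [D false]]] )]] & [D ( [B [C [D q]]] )]]]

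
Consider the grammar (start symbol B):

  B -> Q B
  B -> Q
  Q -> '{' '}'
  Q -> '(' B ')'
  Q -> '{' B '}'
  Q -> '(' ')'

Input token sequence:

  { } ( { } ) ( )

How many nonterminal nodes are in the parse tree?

[B [Q { }] [B [Q ( [B [Q { }]] )] [B [Q ( )]]]]

8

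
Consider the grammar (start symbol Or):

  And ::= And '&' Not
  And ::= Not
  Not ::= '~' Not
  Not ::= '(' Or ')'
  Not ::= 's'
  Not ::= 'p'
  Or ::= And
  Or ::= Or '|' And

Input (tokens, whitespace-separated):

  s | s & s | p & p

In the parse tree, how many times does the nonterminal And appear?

[Or [Or [Or [And [Not s]]] | [And [And [Not s]] & [Not s]]] | [And [And [Not p]] & [Not p]]]

5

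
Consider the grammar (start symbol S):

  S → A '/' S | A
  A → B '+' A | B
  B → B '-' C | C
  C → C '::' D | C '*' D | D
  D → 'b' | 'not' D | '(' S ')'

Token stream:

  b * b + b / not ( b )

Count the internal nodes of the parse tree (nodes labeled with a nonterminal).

22

[S [A [B [C [C [D b]] * [D b]]] + [A [B [C [D b]]]]] / [S [A [B [C [D not [D ( [S [A [B [C [D b]]]]] )]]]]]]]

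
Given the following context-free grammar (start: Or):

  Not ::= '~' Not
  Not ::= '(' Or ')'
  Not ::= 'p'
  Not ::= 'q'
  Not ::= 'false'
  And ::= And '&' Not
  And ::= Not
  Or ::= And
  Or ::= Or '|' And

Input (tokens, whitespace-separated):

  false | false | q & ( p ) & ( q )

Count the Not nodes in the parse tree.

7

[Or [Or [Or [And [Not false]]] | [And [Not false]]] | [And [And [And [Not q]] & [Not ( [Or [And [Not p]]] )]] & [Not ( [Or [And [Not q]]] )]]]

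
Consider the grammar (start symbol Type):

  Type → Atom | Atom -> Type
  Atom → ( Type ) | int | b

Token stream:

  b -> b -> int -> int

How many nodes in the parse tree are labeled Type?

[Type [Atom b] -> [Type [Atom b] -> [Type [Atom int] -> [Type [Atom int]]]]]

4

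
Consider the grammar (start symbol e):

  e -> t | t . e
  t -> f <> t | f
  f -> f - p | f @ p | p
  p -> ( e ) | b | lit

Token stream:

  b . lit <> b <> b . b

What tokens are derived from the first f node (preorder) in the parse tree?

[e [t [f [p b]]] . [e [t [f [p lit]] <> [t [f [p b]] <> [t [f [p b]]]]] . [e [t [f [p b]]]]]]

b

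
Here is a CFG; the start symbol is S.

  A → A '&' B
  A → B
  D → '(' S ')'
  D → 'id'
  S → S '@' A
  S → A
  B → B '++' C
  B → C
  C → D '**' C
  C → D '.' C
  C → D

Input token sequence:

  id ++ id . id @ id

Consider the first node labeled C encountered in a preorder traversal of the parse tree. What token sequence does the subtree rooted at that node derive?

[S [S [A [B [B [C [D id]]] ++ [C [D id] . [C [D id]]]]]] @ [A [B [C [D id]]]]]

id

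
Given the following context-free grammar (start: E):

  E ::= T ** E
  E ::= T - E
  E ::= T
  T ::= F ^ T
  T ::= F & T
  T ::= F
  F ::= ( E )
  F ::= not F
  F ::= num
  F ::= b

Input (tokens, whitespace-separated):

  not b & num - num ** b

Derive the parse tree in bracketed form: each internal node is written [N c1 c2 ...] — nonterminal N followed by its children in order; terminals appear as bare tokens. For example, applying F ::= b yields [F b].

[E [T [F not [F b]] & [T [F num]]] - [E [T [F num]] ** [E [T [F b]]]]]

E
T - E
F & T - E
not F & T - E
not b & T - E
not b & F - E
not b & num - E
not b & num - T ** E
not b & num - F ** E
not b & num - num ** E
not b & num - num ** T
not b & num - num ** F
not b & num - num ** b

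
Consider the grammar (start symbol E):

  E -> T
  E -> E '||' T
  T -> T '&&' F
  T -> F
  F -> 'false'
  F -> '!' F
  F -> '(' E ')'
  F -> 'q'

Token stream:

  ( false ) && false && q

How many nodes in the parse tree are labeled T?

4

[E [T [T [T [F ( [E [T [F false]]] )]] && [F false]] && [F q]]]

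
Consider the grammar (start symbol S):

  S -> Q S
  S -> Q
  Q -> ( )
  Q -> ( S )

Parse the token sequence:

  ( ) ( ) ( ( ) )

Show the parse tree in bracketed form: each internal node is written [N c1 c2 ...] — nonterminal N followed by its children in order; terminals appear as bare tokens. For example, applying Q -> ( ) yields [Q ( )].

S
Q S
( ) S
( ) Q S
( ) ( ) S
( ) ( ) Q
( ) ( ) ( S )
( ) ( ) ( Q )
( ) ( ) ( ( ) )

[S [Q ( )] [S [Q ( )] [S [Q ( [S [Q ( )]] )]]]]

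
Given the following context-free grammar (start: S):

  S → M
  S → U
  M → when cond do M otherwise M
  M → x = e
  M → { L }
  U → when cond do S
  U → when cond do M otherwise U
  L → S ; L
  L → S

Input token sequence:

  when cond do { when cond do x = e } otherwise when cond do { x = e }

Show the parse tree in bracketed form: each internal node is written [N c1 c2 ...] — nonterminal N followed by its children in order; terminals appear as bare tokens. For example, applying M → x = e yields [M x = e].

S
U
when cond do M otherwise U
when cond do { L } otherwise U
when cond do { S } otherwise U
when cond do { U } otherwise U
when cond do { when cond do S } otherwise U
when cond do { when cond do M } otherwise U
when cond do { when cond do x = e } otherwise U
when cond do { when cond do x = e } otherwise when cond do S
when cond do { when cond do x = e } otherwise when cond do M
when cond do { when cond do x = e } otherwise when cond do { L }
when cond do { when cond do x = e } otherwise when cond do { S }
when cond do { when cond do x = e } otherwise when cond do { M }
when cond do { when cond do x = e } otherwise when cond do { x = e }

[S [U when cond do [M { [L [S [U when cond do [S [M x = e]]]]] }] otherwise [U when cond do [S [M { [L [S [M x = e]]] }]]]]]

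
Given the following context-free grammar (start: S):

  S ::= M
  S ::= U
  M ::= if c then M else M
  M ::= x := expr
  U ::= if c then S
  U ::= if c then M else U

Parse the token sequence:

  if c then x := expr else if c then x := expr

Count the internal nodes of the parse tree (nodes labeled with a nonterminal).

[S [U if c then [M x := expr] else [U if c then [S [M x := expr]]]]]

6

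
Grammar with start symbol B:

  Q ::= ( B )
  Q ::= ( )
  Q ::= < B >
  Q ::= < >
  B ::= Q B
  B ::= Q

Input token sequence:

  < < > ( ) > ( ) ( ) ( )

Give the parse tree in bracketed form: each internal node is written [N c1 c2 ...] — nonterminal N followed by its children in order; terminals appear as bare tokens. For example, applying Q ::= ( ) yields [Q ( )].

B
Q B
< B > B
< Q B > B
< < > B > B
< < > Q > B
< < > ( ) > B
< < > ( ) > Q B
< < > ( ) > ( ) B
< < > ( ) > ( ) Q B
< < > ( ) > ( ) ( ) B
< < > ( ) > ( ) ( ) Q
< < > ( ) > ( ) ( ) ( )

[B [Q < [B [Q < >] [B [Q ( )]]] >] [B [Q ( )] [B [Q ( )] [B [Q ( )]]]]]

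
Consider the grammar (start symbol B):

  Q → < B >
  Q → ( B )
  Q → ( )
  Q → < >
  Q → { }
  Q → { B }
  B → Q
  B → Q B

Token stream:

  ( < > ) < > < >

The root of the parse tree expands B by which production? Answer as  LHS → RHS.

[B [Q ( [B [Q < >]] )] [B [Q < >] [B [Q < >]]]]

B → Q B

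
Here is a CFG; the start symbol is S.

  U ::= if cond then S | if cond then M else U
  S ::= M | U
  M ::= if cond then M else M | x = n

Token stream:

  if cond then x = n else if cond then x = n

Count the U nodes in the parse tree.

[S [U if cond then [M x = n] else [U if cond then [S [M x = n]]]]]

2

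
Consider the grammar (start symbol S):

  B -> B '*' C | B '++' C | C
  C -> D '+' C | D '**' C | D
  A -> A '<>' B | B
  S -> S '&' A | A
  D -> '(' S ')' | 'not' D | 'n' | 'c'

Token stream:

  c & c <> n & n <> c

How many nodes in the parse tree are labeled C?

[S [S [S [A [B [C [D c]]]]] & [A [A [B [C [D c]]]] <> [B [C [D n]]]]] & [A [A [B [C [D n]]]] <> [B [C [D c]]]]]

5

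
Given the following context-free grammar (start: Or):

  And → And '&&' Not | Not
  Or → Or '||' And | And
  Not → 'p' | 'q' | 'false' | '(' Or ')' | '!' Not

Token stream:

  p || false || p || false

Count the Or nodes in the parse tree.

4

[Or [Or [Or [Or [And [Not p]]] || [And [Not false]]] || [And [Not p]]] || [And [Not false]]]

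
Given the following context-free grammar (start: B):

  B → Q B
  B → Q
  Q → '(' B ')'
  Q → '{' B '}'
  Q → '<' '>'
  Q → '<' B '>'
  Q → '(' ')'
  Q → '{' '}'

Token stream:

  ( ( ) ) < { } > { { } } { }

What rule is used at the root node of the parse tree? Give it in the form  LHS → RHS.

[B [Q ( [B [Q ( )]] )] [B [Q < [B [Q { }]] >] [B [Q { [B [Q { }]] }] [B [Q { }]]]]]

B → Q B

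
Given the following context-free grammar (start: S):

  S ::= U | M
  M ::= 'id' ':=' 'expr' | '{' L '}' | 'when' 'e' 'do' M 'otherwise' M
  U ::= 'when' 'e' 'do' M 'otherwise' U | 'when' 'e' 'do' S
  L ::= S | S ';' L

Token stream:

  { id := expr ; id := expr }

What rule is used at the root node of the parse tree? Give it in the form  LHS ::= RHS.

S ::= M

[S [M { [L [S [M id := expr]] ; [L [S [M id := expr]]]] }]]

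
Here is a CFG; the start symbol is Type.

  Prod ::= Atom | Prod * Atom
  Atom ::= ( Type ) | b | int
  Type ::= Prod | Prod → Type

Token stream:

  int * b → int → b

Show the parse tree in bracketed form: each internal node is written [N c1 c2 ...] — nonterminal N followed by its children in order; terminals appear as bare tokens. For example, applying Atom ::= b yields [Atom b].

Type
Prod → Type
Prod * Atom → Type
Atom * Atom → Type
int * Atom → Type
int * b → Type
int * b → Prod → Type
int * b → Atom → Type
int * b → int → Type
int * b → int → Prod
int * b → int → Atom
int * b → int → b

[Type [Prod [Prod [Atom int]] * [Atom b]] → [Type [Prod [Atom int]] → [Type [Prod [Atom b]]]]]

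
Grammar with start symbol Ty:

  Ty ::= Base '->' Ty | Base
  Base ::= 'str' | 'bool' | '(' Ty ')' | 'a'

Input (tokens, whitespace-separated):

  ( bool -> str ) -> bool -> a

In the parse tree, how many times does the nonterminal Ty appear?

[Ty [Base ( [Ty [Base bool] -> [Ty [Base str]]] )] -> [Ty [Base bool] -> [Ty [Base a]]]]

5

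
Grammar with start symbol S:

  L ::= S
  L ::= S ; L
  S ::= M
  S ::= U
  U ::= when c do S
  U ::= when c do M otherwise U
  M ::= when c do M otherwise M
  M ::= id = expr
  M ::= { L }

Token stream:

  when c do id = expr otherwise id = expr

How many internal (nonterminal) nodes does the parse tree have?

4

[S [M when c do [M id = expr] otherwise [M id = expr]]]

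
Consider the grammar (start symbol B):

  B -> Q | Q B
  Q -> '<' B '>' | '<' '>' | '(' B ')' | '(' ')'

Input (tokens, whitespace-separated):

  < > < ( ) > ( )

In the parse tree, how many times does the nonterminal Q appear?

4

[B [Q < >] [B [Q < [B [Q ( )]] >] [B [Q ( )]]]]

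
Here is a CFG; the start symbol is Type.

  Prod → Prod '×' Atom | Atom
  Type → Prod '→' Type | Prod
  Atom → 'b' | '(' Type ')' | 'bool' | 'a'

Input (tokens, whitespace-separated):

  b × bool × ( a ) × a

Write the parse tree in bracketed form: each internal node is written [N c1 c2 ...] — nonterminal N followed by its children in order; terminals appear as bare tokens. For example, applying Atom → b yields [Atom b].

[Type [Prod [Prod [Prod [Prod [Atom b]] × [Atom bool]] × [Atom ( [Type [Prod [Atom a]]] )]] × [Atom a]]]

Type
Prod
Prod × Atom
Prod × Atom × Atom
Prod × Atom × Atom × Atom
Atom × Atom × Atom × Atom
b × Atom × Atom × Atom
b × bool × Atom × Atom
b × bool × ( Type ) × Atom
b × bool × ( Prod ) × Atom
b × bool × ( Atom ) × Atom
b × bool × ( a ) × Atom
b × bool × ( a ) × a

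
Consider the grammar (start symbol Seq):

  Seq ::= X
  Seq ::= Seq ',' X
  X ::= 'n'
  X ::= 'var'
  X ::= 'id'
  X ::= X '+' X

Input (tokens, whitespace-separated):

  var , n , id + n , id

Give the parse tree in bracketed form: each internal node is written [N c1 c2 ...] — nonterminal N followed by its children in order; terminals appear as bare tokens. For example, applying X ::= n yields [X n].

Seq
Seq , X
Seq , X , X
Seq , X , X , X
X , X , X , X
var , X , X , X
var , n , X , X
var , n , X + X , X
var , n , id + X , X
var , n , id + n , X
var , n , id + n , id

[Seq [Seq [Seq [Seq [X var]] , [X n]] , [X [X id] + [X n]]] , [X id]]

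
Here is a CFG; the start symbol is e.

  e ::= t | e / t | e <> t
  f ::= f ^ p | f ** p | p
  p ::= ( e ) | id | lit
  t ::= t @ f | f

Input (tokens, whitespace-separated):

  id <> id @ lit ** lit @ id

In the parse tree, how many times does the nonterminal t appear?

4

[e [e [t [f [p id]]]] <> [t [t [t [f [p id]]] @ [f [f [p lit]] ** [p lit]]] @ [f [p id]]]]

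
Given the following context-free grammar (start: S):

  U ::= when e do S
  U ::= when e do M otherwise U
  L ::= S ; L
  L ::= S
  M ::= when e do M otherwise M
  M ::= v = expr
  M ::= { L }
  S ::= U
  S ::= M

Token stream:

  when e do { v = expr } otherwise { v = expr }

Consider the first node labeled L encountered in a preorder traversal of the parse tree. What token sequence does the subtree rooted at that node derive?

[S [M when e do [M { [L [S [M v = expr]]] }] otherwise [M { [L [S [M v = expr]]] }]]]

v = expr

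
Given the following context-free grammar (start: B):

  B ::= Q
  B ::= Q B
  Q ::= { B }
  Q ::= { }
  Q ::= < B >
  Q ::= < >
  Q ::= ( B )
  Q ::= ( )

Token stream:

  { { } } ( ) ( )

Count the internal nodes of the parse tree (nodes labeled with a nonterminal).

[B [Q { [B [Q { }]] }] [B [Q ( )] [B [Q ( )]]]]

8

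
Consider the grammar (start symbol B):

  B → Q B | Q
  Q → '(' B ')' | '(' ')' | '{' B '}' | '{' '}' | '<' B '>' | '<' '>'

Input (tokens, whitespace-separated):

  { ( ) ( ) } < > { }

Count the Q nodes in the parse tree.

5

[B [Q { [B [Q ( )] [B [Q ( )]]] }] [B [Q < >] [B [Q { }]]]]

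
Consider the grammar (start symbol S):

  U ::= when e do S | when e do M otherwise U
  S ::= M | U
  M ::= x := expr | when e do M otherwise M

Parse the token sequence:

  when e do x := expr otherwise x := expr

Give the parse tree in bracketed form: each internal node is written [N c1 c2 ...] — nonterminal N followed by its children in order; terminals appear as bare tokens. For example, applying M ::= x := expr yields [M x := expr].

S
M
when e do M otherwise M
when e do x := expr otherwise M
when e do x := expr otherwise x := expr

[S [M when e do [M x := expr] otherwise [M x := expr]]]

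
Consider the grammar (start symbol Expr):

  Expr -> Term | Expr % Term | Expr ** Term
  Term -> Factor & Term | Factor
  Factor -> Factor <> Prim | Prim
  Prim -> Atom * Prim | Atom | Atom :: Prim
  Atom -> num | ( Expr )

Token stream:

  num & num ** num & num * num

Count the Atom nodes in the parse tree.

[Expr [Expr [Term [Factor [Prim [Atom num]]] & [Term [Factor [Prim [Atom num]]]]]] ** [Term [Factor [Prim [Atom num]]] & [Term [Factor [Prim [Atom num] * [Prim [Atom num]]]]]]]

5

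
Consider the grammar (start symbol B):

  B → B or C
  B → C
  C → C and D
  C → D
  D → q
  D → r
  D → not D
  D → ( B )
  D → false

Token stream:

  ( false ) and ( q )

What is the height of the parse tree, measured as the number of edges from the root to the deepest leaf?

[B [C [C [D ( [B [C [D false]]] )]] and [D ( [B [C [D q]]] )]]]

7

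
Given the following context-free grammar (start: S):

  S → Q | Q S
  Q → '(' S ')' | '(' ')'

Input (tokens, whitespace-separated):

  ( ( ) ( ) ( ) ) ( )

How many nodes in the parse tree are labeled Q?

5

[S [Q ( [S [Q ( )] [S [Q ( )] [S [Q ( )]]]] )] [S [Q ( )]]]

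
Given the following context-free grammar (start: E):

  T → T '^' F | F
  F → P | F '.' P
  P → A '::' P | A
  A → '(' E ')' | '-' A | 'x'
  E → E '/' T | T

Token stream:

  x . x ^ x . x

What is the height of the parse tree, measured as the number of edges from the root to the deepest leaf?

7

[E [T [T [F [F [P [A x]]] . [P [A x]]]] ^ [F [F [P [A x]]] . [P [A x]]]]]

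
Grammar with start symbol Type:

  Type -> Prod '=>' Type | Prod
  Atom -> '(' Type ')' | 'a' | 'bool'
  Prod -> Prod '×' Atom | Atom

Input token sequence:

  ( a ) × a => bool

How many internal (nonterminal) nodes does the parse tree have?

[Type [Prod [Prod [Atom ( [Type [Prod [Atom a]]] )]] × [Atom a]] => [Type [Prod [Atom bool]]]]

11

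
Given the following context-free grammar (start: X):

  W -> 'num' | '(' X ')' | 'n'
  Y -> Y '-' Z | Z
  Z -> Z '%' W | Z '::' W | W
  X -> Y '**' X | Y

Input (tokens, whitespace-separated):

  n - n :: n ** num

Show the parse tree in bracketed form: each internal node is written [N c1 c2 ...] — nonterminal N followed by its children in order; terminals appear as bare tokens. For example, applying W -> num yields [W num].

[X [Y [Y [Z [W n]]] - [Z [Z [W n]] :: [W n]]] ** [X [Y [Z [W num]]]]]

X
Y ** X
Y - Z ** X
Z - Z ** X
W - Z ** X
n - Z ** X
n - Z :: W ** X
n - W :: W ** X
n - n :: W ** X
n - n :: n ** X
n - n :: n ** Y
n - n :: n ** Z
n - n :: n ** W
n - n :: n ** num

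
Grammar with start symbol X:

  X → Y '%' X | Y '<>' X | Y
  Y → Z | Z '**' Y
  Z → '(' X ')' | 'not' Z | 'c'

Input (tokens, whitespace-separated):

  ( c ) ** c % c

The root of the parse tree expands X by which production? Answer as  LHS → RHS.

X → Y '%' X

[X [Y [Z ( [X [Y [Z c]]] )] ** [Y [Z c]]] % [X [Y [Z c]]]]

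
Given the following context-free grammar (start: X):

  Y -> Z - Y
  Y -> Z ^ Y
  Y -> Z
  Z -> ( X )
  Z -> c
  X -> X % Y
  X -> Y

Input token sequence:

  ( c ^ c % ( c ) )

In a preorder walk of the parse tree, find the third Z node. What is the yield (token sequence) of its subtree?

[X [Y [Z ( [X [X [Y [Z c] ^ [Y [Z c]]]] % [Y [Z ( [X [Y [Z c]]] )]]] )]]]

c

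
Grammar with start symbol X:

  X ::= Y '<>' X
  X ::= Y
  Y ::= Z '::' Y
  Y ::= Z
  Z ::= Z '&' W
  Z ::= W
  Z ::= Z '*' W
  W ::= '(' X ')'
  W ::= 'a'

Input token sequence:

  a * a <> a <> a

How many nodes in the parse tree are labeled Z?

[X [Y [Z [Z [W a]] * [W a]]] <> [X [Y [Z [W a]]] <> [X [Y [Z [W a]]]]]]

4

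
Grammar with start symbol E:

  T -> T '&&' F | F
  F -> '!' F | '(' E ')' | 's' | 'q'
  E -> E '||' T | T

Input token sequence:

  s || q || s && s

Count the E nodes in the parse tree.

[E [E [E [T [F s]]] || [T [F q]]] || [T [T [F s]] && [F s]]]

3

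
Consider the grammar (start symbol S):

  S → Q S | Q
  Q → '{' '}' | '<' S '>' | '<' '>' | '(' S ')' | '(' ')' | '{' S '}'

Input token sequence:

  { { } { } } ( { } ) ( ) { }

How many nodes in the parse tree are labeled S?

[S [Q { [S [Q { }] [S [Q { }]]] }] [S [Q ( [S [Q { }]] )] [S [Q ( )] [S [Q { }]]]]]

7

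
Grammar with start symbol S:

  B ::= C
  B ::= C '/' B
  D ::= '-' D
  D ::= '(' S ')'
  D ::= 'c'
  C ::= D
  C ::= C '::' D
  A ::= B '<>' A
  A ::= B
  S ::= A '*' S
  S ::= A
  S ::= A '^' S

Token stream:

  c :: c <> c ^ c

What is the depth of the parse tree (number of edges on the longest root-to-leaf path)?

6

[S [A [B [C [C [D c]] :: [D c]]] <> [A [B [C [D c]]]]] ^ [S [A [B [C [D c]]]]]]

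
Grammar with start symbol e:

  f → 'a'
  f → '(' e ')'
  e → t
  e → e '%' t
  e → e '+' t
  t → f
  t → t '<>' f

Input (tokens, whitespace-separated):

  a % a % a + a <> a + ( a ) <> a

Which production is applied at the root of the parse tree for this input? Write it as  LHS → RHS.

[e [e [e [e [e [t [f a]]] % [t [f a]]] % [t [f a]]] + [t [t [f a]] <> [f a]]] + [t [t [f ( [e [t [f a]]] )]] <> [f a]]]

e → e '+' t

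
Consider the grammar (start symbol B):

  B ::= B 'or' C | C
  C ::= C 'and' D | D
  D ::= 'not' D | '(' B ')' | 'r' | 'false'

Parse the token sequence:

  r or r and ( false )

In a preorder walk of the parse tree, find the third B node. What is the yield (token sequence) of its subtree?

false

[B [B [C [D r]]] or [C [C [D r]] and [D ( [B [C [D false]]] )]]]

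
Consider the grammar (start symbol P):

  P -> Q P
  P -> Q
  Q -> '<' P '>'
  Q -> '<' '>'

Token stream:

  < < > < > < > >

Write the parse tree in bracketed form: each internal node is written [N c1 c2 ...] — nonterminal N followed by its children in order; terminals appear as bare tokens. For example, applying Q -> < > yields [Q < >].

P
Q
< P >
< Q P >
< < > P >
< < > Q P >
< < > < > P >
< < > < > Q >
< < > < > < > >

[P [Q < [P [Q < >] [P [Q < >] [P [Q < >]]]] >]]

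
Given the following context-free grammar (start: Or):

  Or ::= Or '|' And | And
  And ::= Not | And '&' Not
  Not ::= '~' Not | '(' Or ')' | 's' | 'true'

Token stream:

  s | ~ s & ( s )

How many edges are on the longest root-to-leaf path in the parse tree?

6

[Or [Or [And [Not s]]] | [And [And [Not ~ [Not s]]] & [Not ( [Or [And [Not s]]] )]]]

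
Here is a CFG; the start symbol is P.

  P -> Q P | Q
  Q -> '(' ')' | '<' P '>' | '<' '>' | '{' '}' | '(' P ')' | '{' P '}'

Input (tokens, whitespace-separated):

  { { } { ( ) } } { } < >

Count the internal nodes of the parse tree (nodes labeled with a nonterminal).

[P [Q { [P [Q { }] [P [Q { [P [Q ( )]] }]]] }] [P [Q { }] [P [Q < >]]]]

12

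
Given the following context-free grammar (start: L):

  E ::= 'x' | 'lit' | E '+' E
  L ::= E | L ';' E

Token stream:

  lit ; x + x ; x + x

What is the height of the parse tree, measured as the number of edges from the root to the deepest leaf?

[L [L [L [E lit]] ; [E [E x] + [E x]]] ; [E [E x] + [E x]]]

4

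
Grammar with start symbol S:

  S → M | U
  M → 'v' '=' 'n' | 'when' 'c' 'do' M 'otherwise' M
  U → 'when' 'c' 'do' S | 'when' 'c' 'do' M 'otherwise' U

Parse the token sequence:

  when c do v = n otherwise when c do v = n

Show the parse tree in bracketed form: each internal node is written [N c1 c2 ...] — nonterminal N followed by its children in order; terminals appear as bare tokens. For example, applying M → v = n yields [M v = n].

[S [U when c do [M v = n] otherwise [U when c do [S [M v = n]]]]]

S
U
when c do M otherwise U
when c do v = n otherwise U
when c do v = n otherwise when c do S
when c do v = n otherwise when c do M
when c do v = n otherwise when c do v = n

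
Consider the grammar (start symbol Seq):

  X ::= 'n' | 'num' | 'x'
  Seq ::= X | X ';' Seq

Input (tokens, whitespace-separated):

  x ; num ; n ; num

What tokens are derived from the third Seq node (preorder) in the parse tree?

[Seq [X x] ; [Seq [X num] ; [Seq [X n] ; [Seq [X num]]]]]

n ; num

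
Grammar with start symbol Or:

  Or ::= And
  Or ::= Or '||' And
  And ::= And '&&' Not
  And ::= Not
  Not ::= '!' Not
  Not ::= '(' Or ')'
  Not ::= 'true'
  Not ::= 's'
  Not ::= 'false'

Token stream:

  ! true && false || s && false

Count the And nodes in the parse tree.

[Or [Or [And [And [Not ! [Not true]]] && [Not false]]] || [And [And [Not s]] && [Not false]]]

4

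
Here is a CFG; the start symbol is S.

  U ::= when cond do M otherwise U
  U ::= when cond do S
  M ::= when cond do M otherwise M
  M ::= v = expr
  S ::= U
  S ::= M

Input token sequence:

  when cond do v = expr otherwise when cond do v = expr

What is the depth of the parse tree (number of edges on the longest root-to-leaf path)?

5

[S [U when cond do [M v = expr] otherwise [U when cond do [S [M v = expr]]]]]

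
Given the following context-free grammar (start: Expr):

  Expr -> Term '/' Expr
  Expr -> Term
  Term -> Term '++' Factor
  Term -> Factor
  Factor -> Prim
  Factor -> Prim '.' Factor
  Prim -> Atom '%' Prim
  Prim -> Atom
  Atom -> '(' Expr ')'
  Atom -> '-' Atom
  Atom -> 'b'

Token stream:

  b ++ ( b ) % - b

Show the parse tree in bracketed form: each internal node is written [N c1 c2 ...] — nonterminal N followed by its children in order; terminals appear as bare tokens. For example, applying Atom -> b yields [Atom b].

[Expr [Term [Term [Factor [Prim [Atom b]]]] ++ [Factor [Prim [Atom ( [Expr [Term [Factor [Prim [Atom b]]]]] )] % [Prim [Atom - [Atom b]]]]]]]

Expr
Term
Term ++ Factor
Factor ++ Factor
Prim ++ Factor
Atom ++ Factor
b ++ Factor
b ++ Prim
b ++ Atom % Prim
b ++ ( Expr ) % Prim
b ++ ( Term ) % Prim
b ++ ( Factor ) % Prim
b ++ ( Prim ) % Prim
b ++ ( Atom ) % Prim
b ++ ( b ) % Prim
b ++ ( b ) % Atom
b ++ ( b ) % - Atom
b ++ ( b ) % - b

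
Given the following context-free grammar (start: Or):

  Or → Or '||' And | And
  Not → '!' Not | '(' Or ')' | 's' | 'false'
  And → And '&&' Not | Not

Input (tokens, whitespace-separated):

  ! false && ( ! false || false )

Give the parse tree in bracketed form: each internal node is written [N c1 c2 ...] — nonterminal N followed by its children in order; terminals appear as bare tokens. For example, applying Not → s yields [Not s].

[Or [And [And [Not ! [Not false]]] && [Not ( [Or [Or [And [Not ! [Not false]]]] || [And [Not false]]] )]]]

Or
And
And && Not
Not && Not
! Not && Not
! false && Not
! false && ( Or )
! false && ( Or || And )
! false && ( And || And )
! false && ( Not || And )
! false && ( ! Not || And )
! false && ( ! false || And )
! false && ( ! false || Not )
! false && ( ! false || false )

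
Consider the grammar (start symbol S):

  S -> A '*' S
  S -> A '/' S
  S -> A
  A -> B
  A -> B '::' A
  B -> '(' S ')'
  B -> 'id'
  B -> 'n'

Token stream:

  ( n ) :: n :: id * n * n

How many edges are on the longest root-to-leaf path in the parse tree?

6

[S [A [B ( [S [A [B n]]] )] :: [A [B n] :: [A [B id]]]] * [S [A [B n]] * [S [A [B n]]]]]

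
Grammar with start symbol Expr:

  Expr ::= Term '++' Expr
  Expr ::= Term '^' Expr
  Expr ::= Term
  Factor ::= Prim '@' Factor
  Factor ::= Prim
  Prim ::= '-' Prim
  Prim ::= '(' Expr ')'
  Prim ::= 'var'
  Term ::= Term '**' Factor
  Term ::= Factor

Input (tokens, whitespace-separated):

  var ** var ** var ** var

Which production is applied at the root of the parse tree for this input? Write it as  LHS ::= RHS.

[Expr [Term [Term [Term [Term [Factor [Prim var]]] ** [Factor [Prim var]]] ** [Factor [Prim var]]] ** [Factor [Prim var]]]]

Expr ::= Term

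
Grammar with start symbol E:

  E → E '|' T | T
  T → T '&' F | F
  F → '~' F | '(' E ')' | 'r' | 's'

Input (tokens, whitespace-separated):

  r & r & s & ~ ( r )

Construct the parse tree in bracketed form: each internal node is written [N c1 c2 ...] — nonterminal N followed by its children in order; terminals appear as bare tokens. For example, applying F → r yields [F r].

[E [T [T [T [T [F r]] & [F r]] & [F s]] & [F ~ [F ( [E [T [F r]]] )]]]]

E
T
T & F
T & F & F
T & F & F & F
F & F & F & F
r & F & F & F
r & r & F & F
r & r & s & F
r & r & s & ~ F
r & r & s & ~ ( E )
r & r & s & ~ ( T )
r & r & s & ~ ( F )
r & r & s & ~ ( r )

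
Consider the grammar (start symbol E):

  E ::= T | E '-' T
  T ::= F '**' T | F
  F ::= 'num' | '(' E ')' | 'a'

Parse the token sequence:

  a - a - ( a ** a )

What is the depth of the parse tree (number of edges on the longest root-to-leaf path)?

7

[E [E [E [T [F a]]] - [T [F a]]] - [T [F ( [E [T [F a] ** [T [F a]]]] )]]]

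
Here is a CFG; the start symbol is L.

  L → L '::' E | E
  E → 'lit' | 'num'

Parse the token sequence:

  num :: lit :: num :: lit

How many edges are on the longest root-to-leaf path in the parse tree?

5

[L [L [L [L [E num]] :: [E lit]] :: [E num]] :: [E lit]]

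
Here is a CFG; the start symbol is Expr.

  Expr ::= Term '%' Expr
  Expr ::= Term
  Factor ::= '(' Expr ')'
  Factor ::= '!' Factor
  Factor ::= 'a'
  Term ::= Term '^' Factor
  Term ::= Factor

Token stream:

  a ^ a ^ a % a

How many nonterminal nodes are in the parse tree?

[Expr [Term [Term [Term [Factor a]] ^ [Factor a]] ^ [Factor a]] % [Expr [Term [Factor a]]]]

10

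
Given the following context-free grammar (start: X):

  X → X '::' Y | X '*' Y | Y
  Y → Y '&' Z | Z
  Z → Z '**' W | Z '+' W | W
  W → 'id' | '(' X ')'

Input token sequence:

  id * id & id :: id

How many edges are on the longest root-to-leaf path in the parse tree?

[X [X [X [Y [Z [W id]]]] * [Y [Y [Z [W id]]] & [Z [W id]]]] :: [Y [Z [W id]]]]

6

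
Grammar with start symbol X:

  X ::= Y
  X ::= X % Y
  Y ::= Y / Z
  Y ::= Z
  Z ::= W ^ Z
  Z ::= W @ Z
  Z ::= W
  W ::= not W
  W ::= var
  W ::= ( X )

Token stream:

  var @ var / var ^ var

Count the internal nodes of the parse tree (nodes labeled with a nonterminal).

11

[X [Y [Y [Z [W var] @ [Z [W var]]]] / [Z [W var] ^ [Z [W var]]]]]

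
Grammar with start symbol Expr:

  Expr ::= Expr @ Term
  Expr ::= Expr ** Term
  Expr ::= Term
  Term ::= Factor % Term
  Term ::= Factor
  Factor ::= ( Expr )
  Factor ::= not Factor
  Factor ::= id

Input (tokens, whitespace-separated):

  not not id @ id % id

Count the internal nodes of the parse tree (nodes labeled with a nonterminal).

[Expr [Expr [Term [Factor not [Factor not [Factor id]]]]] @ [Term [Factor id] % [Term [Factor id]]]]

10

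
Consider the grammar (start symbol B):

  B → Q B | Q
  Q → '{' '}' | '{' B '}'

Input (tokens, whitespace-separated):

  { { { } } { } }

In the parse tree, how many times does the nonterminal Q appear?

4

[B [Q { [B [Q { [B [Q { }]] }] [B [Q { }]]] }]]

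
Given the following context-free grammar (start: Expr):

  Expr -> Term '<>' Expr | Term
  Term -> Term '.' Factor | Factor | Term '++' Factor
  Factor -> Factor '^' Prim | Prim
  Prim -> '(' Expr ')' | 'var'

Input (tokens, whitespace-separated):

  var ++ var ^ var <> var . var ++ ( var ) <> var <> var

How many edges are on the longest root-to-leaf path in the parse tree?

[Expr [Term [Term [Factor [Prim var]]] ++ [Factor [Factor [Prim var]] ^ [Prim var]]] <> [Expr [Term [Term [Term [Factor [Prim var]]] . [Factor [Prim var]]] ++ [Factor [Prim ( [Expr [Term [Factor [Prim var]]]] )]]] <> [Expr [Term [Factor [Prim var]]] <> [Expr [Term [Factor [Prim var]]]]]]]

9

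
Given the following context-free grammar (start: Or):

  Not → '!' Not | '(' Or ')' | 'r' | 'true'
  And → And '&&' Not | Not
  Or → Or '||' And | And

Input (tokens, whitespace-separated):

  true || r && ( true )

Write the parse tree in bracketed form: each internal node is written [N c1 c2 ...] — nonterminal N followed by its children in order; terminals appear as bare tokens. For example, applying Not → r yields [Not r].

[Or [Or [And [Not true]]] || [And [And [Not r]] && [Not ( [Or [And [Not true]]] )]]]

Or
Or || And
And || And
Not || And
true || And
true || And && Not
true || Not && Not
true || r && Not
true || r && ( Or )
true || r && ( And )
true || r && ( Not )
true || r && ( true )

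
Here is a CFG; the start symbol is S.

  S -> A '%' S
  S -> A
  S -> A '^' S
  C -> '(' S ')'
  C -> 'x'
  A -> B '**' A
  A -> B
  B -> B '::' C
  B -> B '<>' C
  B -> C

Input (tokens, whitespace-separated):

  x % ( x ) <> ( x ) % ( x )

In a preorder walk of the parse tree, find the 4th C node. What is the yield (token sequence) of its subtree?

( x )

[S [A [B [C x]]] % [S [A [B [B [C ( [S [A [B [C x]]]] )]] <> [C ( [S [A [B [C x]]]] )]]] % [S [A [B [C ( [S [A [B [C x]]]] )]]]]]]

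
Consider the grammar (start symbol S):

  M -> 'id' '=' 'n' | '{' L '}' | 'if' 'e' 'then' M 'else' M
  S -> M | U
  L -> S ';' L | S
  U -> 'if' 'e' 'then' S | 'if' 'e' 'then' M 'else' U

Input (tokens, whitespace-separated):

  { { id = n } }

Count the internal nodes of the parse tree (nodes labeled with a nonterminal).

8

[S [M { [L [S [M { [L [S [M id = n]]] }]]] }]]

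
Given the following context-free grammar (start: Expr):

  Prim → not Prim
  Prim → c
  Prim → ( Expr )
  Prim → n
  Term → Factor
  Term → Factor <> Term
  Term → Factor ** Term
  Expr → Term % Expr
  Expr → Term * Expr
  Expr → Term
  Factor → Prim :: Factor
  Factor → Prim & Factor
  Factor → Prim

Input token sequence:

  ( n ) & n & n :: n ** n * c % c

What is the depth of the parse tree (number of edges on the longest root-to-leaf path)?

[Expr [Term [Factor [Prim ( [Expr [Term [Factor [Prim n]]]] )] & [Factor [Prim n] & [Factor [Prim n] :: [Factor [Prim n]]]]] ** [Term [Factor [Prim n]]]] * [Expr [Term [Factor [Prim c]]] % [Expr [Term [Factor [Prim c]]]]]]

8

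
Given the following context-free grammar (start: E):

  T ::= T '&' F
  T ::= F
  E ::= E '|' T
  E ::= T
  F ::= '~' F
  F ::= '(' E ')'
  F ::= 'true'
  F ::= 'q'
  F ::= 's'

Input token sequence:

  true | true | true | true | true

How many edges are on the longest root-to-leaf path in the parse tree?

7

[E [E [E [E [E [T [F true]]] | [T [F true]]] | [T [F true]]] | [T [F true]]] | [T [F true]]]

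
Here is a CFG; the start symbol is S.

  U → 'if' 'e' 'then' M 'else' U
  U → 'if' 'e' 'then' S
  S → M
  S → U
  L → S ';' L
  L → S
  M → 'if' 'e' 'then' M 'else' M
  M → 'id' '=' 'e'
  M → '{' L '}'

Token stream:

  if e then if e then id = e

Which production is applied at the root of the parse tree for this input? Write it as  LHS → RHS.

[S [U if e then [S [U if e then [S [M id = e]]]]]]

S → U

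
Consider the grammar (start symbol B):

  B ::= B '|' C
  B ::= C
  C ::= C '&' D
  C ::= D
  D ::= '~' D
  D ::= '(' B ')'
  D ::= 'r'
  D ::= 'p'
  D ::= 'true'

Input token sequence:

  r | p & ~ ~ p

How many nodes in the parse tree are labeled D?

5

[B [B [C [D r]]] | [C [C [D p]] & [D ~ [D ~ [D p]]]]]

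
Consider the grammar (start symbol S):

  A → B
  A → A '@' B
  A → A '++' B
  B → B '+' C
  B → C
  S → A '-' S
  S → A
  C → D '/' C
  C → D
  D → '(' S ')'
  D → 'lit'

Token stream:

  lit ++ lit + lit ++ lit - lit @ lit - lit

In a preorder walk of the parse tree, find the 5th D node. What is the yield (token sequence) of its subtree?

lit

[S [A [A [A [B [C [D lit]]]] ++ [B [B [C [D lit]]] + [C [D lit]]]] ++ [B [C [D lit]]]] - [S [A [A [B [C [D lit]]]] @ [B [C [D lit]]]] - [S [A [B [C [D lit]]]]]]]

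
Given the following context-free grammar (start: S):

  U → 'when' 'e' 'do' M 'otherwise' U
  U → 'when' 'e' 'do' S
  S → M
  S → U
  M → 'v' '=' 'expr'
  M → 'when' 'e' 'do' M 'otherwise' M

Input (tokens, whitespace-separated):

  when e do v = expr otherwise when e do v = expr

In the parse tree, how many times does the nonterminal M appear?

2

[S [U when e do [M v = expr] otherwise [U when e do [S [M v = expr]]]]]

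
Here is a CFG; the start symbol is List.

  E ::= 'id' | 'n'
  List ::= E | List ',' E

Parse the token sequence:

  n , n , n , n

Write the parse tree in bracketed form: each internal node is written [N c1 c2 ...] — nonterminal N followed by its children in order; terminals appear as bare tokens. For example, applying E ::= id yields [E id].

[List [List [List [List [E n]] , [E n]] , [E n]] , [E n]]

List
List , E
List , E , E
List , E , E , E
E , E , E , E
n , E , E , E
n , n , E , E
n , n , n , E
n , n , n , n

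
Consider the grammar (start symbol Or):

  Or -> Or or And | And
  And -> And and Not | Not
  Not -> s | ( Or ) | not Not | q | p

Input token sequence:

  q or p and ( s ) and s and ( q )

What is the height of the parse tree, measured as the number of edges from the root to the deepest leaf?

[Or [Or [And [Not q]]] or [And [And [And [And [Not p]] and [Not ( [Or [And [Not s]]] )]] and [Not s]] and [Not ( [Or [And [Not q]]] )]]]

8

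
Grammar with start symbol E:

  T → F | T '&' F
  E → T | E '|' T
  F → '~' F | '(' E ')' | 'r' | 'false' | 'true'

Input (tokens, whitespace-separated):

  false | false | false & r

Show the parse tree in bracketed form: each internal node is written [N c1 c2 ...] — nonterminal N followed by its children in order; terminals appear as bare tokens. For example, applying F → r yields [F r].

[E [E [E [T [F false]]] | [T [F false]]] | [T [T [F false]] & [F r]]]

E
E | T
E | T | T
T | T | T
F | T | T
false | T | T
false | F | T
false | false | T
false | false | T & F
false | false | F & F
false | false | false & F
false | false | false & r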